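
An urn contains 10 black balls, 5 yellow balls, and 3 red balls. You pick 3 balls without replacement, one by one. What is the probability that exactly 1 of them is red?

105/272

One ordering (red drawn first) has probability 3/18 × 15/17 × 14/16 = 630/4896 = 35/272.
There are C(3,1) = 3 such orderings, each equally likely, so P = 3 × 35/272 = 105/272.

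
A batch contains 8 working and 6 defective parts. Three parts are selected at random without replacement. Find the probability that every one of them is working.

P = 8/14 × 7/13 × 6/12 = 336/2184 = 2/13.

2/13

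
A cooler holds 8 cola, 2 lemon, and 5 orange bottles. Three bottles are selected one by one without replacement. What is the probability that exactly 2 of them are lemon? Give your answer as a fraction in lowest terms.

One ordering (lemon drawn first) has probability 2/15 × 1/14 × 13/13 = 26/2730 = 1/105.
There are C(3,2) = 3 such orderings, each equally likely, so P = 3 × 1/105 = 1/35.

1/35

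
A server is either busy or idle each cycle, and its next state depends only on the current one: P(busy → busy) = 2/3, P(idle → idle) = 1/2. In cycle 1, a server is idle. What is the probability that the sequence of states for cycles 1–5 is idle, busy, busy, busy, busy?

4/27

Cycle 1 is given. For each transition, use the conditional probability from the current state:
P(busy | idle) = 1/2; P(busy | busy) = 2/3; P(busy | busy) = 2/3; P(busy | busy) = 2/3.
P = 1/2 × 2/3 × 2/3 × 2/3 = 8/54 = 4/27.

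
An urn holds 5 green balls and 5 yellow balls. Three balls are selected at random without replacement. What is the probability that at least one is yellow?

P(no yellow) = 5/10 × 4/9 × 3/8 = 60/720 = 1/12.
P(at least one) = 1 − 1/12 = 11/12.

11/12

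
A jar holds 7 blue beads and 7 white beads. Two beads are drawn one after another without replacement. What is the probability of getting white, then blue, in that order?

7/26

Chain rule:
P = 7/14 × 7/13 = 49/182 = 7/26.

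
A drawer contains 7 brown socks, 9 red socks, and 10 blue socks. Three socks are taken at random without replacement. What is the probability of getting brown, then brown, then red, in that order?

63/2600

Multiply the probability of each draw given the previous ones:
P = 7/26 × 6/25 × 9/24 = 378/15600 = 63/2600.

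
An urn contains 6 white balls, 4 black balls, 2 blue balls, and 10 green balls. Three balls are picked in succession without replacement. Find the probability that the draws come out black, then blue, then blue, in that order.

Chain rule:
P = 4/22 × 2/21 × 1/20 = 8/9240 = 1/1155.

1/1155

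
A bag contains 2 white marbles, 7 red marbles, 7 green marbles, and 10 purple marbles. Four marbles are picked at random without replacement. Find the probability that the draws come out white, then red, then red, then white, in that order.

Chain rule:
P = 2/26 × 7/25 × 6/24 × 1/23 = 84/358800 = 7/29900.

7/29900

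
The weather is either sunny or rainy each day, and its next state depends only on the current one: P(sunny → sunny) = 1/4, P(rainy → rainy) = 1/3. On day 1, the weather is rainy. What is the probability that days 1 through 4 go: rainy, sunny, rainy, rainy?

1/6

Day 1 is given. For each transition, use the conditional probability from the current state:
P(sunny | rainy) = 2/3; P(rainy | sunny) = 3/4; P(rainy | rainy) = 1/3.
P = 2/3 × 3/4 × 1/3 = 6/36 = 1/6.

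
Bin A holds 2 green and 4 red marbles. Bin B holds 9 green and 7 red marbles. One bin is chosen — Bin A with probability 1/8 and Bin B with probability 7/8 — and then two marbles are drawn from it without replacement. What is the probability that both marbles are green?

From Bin A: P(both green) = (2/6)(1/5) = 1/15.
From Bin B: P(both green) = (9/16)(8/15) = 3/10.
Total probability = (1/8)(1/15) + (7/8)(3/10) = 13/48.

13/48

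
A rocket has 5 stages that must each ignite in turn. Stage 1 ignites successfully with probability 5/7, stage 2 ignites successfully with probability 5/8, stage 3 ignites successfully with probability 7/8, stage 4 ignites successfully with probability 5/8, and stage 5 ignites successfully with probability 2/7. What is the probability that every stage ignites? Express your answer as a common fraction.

125/1792

The events are sequential, so multiply the conditional probabilities:
P = 5/7 × 5/8 × 7/8 × 5/8 × 2/7 = 1750/25088 = 125/1792.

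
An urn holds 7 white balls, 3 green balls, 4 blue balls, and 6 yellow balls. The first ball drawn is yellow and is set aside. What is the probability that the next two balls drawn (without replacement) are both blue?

2/57

With the first ball removed, 4 blue remain out of 19.
P = 4/19 × 3/18 = 12/342 = 2/57.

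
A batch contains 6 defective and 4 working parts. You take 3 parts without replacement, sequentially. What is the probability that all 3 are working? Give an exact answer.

1/30

P = 4/10 × 3/9 × 2/8 = 24/720 = 1/30.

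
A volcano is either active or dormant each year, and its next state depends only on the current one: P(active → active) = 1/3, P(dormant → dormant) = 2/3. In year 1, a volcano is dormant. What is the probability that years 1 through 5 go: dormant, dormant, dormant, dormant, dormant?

Year 1 is given. For each transition, use the conditional probability from the current state:
P(dormant | dormant) = 2/3; P(dormant | dormant) = 2/3; P(dormant | dormant) = 2/3; P(dormant | dormant) = 2/3.
P = 2/3 × 2/3 × 2/3 × 2/3 = 16/81.

16/81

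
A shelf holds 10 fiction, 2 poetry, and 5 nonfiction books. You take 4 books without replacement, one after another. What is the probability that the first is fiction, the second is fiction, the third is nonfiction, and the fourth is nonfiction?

15/476

Multiply the probability of each draw given the previous ones:
P = 10/17 × 9/16 × 5/15 × 4/14 = 1800/57120 = 15/476.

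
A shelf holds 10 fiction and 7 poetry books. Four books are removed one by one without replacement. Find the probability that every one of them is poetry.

P(all poetry) = 7/17 × 6/16 × 5/15 × 4/14 = 840/57120 = 1/68.

1/68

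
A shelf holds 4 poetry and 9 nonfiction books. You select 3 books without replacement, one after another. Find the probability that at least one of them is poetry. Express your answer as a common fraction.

P(no poetry) = 9/13 × 8/12 × 7/11 = 504/1716 = 42/143.
P(at least one) = 1 − 42/143 = 101/143.

101/143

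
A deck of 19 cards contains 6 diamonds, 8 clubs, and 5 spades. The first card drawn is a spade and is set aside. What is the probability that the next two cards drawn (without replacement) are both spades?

2/51

After the first draw, 4 of the remaining 18 cards are spades.
P = 4/18 × 3/17 = 12/306 = 2/51.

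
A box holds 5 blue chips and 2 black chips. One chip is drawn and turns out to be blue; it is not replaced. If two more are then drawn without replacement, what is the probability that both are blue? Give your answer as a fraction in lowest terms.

After the first draw, 4 of the remaining 6 chips are blue.
P = 4/6 × 3/5 = 12/30 = 2/5.

2/5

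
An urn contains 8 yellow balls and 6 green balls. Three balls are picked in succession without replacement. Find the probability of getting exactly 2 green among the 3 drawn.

One ordering (green drawn first) has probability 6/14 × 5/13 × 8/12 = 240/2184 = 10/91.
There are C(3,2) = 3 such orderings, each equally likely, so P = 3 × 10/91 = 30/91.

30/91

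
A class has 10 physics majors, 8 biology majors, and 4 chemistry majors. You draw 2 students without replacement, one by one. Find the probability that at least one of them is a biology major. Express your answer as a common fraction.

20/33

P(no biology majors) = 14/22 × 13/21 = 182/462 = 13/33.
P(at least one) = 1 − 13/33 = 20/33.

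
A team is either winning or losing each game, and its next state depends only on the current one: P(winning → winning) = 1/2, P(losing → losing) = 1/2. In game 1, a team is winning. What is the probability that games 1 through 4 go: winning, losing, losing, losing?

1/8

Game 1 is given. For each transition, use the conditional probability from the current state:
P(losing | winning) = 1/2; P(losing | losing) = 1/2; P(losing | losing) = 1/2.
P = 1/2 × 1/2 × 1/2 = 1/8.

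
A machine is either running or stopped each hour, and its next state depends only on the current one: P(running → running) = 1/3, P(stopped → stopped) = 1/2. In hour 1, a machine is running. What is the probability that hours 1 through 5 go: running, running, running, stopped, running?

1/27

Hour 1 is given. For each transition, use the conditional probability from the current state:
P(running | running) = 1/3; P(running | running) = 1/3; P(stopped | running) = 2/3; P(running | stopped) = 1/2.
P = 1/3 × 1/3 × 2/3 × 1/2 = 2/54 = 1/27.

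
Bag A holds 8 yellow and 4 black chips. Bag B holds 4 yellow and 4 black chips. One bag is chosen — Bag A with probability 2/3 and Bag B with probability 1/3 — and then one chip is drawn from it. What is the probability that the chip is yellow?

From Bag A: P(yellow) = 8/12.
From Bag B: P(yellow) = 4/8.
Total probability = (2/3)(8/12) + (1/3)(4/8) = 11/18.

11/18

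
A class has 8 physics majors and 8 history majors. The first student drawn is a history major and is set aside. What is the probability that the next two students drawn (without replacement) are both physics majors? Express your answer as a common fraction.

With the first student removed, 8 physics majors remain out of 15.
P = 8/15 × 7/14 = 56/210 = 4/15.

4/15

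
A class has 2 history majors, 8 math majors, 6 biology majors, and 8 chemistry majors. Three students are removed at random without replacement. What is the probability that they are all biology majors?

5/506

P(every draw is a biology major) = 6/24 × 5/23 × 4/22 = 120/12144 = 5/506.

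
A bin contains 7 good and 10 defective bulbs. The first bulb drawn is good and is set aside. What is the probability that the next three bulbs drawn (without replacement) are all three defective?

3/14

After the first draw, 10 of the remaining 16 bulbs are defective.
P = 10/16 × 9/15 × 8/14 = 720/3360 = 3/14.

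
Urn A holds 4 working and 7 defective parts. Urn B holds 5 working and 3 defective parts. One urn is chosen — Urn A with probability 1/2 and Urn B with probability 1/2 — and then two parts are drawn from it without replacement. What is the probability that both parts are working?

359/1540

From Urn A: P(both working) = (4/11)(3/10) = 6/55.
From Urn B: P(both working) = (5/8)(4/7) = 5/14.
Total probability = (1/2)(6/55) + (1/2)(5/14) = 359/1540.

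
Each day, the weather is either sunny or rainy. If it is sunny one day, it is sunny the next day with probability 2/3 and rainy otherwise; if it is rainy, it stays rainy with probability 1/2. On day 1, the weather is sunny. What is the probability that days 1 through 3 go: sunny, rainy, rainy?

1/6

Day 1 is given. For each transition, use the conditional probability from the current state:
P(rainy | sunny) = 1/3; P(rainy | rainy) = 1/2.
P = 1/3 × 1/2 = 1/6.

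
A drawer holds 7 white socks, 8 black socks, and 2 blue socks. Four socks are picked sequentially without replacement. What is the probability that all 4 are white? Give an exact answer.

P(every draw is white) = 7/17 × 6/16 × 5/15 × 4/14 = 840/57120 = 1/68.

1/68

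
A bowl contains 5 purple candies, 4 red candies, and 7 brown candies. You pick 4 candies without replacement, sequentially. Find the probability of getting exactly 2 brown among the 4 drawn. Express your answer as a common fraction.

One ordering (brown drawn first) has probability 7/16 × 6/15 × 9/14 × 8/13 = 3024/43680 = 9/130.
There are C(4,2) = 6 such orderings, each equally likely, so P = 6 × 9/130 = 27/65.

27/65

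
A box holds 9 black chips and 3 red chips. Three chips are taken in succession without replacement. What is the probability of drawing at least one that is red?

P(no red) = 9/12 × 8/11 × 7/10 = 504/1320 = 21/55.
P(at least one) = 1 − 21/55 = 34/55.

34/55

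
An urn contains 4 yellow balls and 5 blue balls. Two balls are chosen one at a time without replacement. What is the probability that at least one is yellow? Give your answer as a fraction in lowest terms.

13/18

P(no yellow) = 5/9 × 4/8 = 20/72 = 5/18.
P(at least one) = 1 − 5/18 = 13/18.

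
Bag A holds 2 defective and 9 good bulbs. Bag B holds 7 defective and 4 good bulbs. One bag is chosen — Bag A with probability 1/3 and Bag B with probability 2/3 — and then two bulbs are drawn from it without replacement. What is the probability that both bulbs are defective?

From Bag A: P(both defective) = (2/11)(1/10) = 1/55.
From Bag B: P(both defective) = (7/11)(6/10) = 21/55.
Total probability = (1/3)(1/55) + (2/3)(21/55) = 43/165.

43/165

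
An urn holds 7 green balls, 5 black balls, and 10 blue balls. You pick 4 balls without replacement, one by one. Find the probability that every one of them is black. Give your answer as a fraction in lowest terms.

1/1463

P(all black) = 5/22 × 4/21 × 3/20 × 2/19 = 120/175560 = 1/1463.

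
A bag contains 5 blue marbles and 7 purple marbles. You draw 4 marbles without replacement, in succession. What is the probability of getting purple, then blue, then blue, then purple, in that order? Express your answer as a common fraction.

7/99

Each draw changes the counts, so multiply the conditional probabilities along the sequence:
P = 7/12 × 5/11 × 4/10 × 6/9 = 840/11880 = 7/99.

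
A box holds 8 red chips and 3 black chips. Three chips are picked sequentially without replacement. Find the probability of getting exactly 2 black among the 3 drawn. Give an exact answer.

One ordering (black drawn first) has probability 3/11 × 2/10 × 8/9 = 48/990 = 8/165.
There are C(3,2) = 3 such orderings, each equally likely, so P = 3 × 8/165 = 8/55.

8/55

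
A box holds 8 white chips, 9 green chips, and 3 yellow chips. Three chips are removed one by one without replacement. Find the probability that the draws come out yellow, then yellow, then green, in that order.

3/380

Each draw changes the counts, so multiply the conditional probabilities along the sequence:
P = 3/20 × 2/19 × 9/18 = 54/6840 = 3/380.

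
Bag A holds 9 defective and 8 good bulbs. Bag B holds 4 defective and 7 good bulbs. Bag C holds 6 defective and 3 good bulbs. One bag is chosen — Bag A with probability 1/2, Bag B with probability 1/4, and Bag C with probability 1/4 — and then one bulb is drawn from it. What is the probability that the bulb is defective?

From Bag A: P(defective) = 9/17.
From Bag B: P(defective) = 4/11.
From Bag C: P(defective) = 6/9.
Total probability = (1/2)(9/17) + (1/4)(4/11) + (1/4)(6/9) = 293/561.

293/561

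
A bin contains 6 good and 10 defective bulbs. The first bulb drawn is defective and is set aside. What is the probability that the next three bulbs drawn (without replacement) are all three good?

With the first bulb removed, 6 good remain out of 15.
P = 6/15 × 5/14 × 4/13 = 120/2730 = 4/91.

4/91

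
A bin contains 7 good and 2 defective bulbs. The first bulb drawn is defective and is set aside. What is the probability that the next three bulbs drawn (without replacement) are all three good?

5/8

With the first bulb removed, 7 good remain out of 8.
P = 7/8 × 6/7 × 5/6 = 210/336 = 5/8.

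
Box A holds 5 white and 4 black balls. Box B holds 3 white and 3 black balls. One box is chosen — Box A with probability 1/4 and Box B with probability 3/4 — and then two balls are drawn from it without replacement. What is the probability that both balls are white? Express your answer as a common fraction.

79/360

From Box A: P(both white) = (5/9)(4/8) = 5/18.
From Box B: P(both white) = (3/6)(2/5) = 1/5.
Total probability = (1/4)(5/18) + (3/4)(1/5) = 79/360.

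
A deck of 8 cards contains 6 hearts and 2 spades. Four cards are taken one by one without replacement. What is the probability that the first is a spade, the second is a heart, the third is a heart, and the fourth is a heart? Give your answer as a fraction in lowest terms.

1/7

Multiply the probability of each draw given the previous ones:
P = 2/8 × 6/7 × 5/6 × 4/5 = 240/1680 = 1/7.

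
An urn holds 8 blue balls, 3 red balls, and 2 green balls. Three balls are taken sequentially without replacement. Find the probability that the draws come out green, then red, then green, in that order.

1/286

Each draw changes the counts, so multiply the conditional probabilities along the sequence:
P = 2/13 × 3/12 × 1/11 = 6/1716 = 1/286.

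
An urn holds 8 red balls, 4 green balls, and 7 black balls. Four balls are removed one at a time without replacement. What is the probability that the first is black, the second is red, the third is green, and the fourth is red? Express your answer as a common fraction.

Chain rule:
P = 7/19 × 8/18 × 4/17 × 7/16 = 1568/93024 = 49/2907.

49/2907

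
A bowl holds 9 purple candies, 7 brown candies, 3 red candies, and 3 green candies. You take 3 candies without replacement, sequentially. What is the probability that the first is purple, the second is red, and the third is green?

27/3080

Chain rule:
P = 9/22 × 3/21 × 3/20 = 81/9240 = 27/3080.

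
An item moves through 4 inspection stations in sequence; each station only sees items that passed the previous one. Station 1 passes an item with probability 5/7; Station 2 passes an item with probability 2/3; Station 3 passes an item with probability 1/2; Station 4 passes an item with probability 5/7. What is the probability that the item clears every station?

25/147

Multiplying along the chain,
P = 5/7 × 2/3 × 1/2 × 5/7 = 50/294 = 25/147.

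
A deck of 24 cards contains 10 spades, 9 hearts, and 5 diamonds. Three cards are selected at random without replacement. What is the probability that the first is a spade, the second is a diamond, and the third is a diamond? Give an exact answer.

25/1518

Multiply the probability of each draw given the previous ones:
P = 10/24 × 5/23 × 4/22 = 200/12144 = 25/1518.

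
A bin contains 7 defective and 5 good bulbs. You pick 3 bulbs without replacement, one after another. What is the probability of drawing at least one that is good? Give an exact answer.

P(no good) = 7/12 × 6/11 × 5/10 = 210/1320 = 7/44.
P(at least one) = 1 − 7/44 = 37/44.

37/44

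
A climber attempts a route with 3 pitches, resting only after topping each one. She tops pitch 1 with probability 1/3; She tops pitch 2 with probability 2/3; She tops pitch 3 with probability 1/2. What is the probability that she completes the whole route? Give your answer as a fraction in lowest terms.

1/9

Multiplying along the chain,
P = 1/3 × 2/3 × 1/2 = 2/18 = 1/9.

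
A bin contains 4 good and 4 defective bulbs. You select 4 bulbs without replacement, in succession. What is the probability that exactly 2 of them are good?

One ordering (good drawn first) has probability 4/8 × 3/7 × 4/6 × 3/5 = 144/1680 = 3/35.
There are C(4,2) = 6 such orderings, each equally likely, so P = 6 × 3/35 = 18/35.

18/35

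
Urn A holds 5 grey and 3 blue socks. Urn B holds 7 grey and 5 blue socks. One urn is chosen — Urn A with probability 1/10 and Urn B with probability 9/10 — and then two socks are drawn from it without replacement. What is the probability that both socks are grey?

124/385

From Urn A: P(both grey) = (5/8)(4/7) = 5/14.
From Urn B: P(both grey) = (7/12)(6/11) = 7/22.
Total probability = (1/10)(5/14) + (9/10)(7/22) = 124/385.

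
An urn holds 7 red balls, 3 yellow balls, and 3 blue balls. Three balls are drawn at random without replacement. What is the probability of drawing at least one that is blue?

83/143

P(no blue) = 10/13 × 9/12 × 8/11 = 720/1716 = 60/143.
P(at least one) = 1 − 60/143 = 83/143.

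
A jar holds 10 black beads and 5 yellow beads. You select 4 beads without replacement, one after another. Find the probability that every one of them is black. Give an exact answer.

2/13

P(every draw is black) = 10/15 × 9/14 × 8/13 × 7/12 = 5040/32760 = 2/13.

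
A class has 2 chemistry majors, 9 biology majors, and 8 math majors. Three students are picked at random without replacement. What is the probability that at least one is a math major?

268/323

P(no math majors) = 11/19 × 10/18 × 9/17 = 990/5814 = 55/323.
P(at least one) = 1 − 55/323 = 268/323.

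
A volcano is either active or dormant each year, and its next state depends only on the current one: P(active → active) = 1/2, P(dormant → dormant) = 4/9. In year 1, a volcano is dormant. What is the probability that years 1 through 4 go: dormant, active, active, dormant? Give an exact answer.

Year 1 is given. For each transition, use the conditional probability from the current state:
P(active | dormant) = 5/9; P(active | active) = 1/2; P(dormant | active) = 1/2.
P = 5/9 × 1/2 × 1/2 = 5/36.

5/36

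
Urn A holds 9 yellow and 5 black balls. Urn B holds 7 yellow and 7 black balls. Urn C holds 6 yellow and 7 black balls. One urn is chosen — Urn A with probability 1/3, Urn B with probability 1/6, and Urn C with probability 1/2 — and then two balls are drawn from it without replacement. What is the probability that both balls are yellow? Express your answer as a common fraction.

97/364

From Urn A: P(both yellow) = (9/14)(8/13) = 36/91.
From Urn B: P(both yellow) = (7/14)(6/13) = 3/13.
From Urn C: P(both yellow) = (6/13)(5/12) = 5/26.
Total probability = (1/3)(36/91) + (1/6)(3/13) + (1/2)(5/26) = 97/364.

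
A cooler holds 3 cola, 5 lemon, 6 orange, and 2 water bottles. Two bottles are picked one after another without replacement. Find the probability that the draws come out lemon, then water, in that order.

Chain rule:
P = 5/16 × 2/15 = 10/240 = 1/24.

1/24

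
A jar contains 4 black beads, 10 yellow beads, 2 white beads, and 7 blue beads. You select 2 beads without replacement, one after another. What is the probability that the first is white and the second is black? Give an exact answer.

4/253

Multiply the probability of each draw given the previous ones:
P = 2/23 × 4/22 = 8/506 = 4/253.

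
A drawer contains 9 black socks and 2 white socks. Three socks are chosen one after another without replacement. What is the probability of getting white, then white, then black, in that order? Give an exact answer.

Multiply the probability of each draw given the previous ones:
P = 2/11 × 1/10 × 9/9 = 18/990 = 1/55.

1/55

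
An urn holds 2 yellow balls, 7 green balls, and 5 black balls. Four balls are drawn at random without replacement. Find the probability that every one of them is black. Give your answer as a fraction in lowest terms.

5/1001

P(every draw is black) = 5/14 × 4/13 × 3/12 × 2/11 = 120/24024 = 5/1001.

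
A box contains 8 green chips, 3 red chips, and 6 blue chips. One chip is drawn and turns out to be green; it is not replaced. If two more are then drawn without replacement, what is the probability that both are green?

After the first draw, 7 of the remaining 16 chips are green.
P = 7/16 × 6/15 = 42/240 = 7/40.

7/40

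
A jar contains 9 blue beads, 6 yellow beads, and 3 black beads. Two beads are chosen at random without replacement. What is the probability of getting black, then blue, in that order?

Chain rule:
P = 3/18 × 9/17 = 27/306 = 3/34.

3/34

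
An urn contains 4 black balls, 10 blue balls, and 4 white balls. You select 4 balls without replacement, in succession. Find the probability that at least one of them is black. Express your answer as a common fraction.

2059/3060

P(no black) = 14/18 × 13/17 × 12/16 × 11/15 = 24024/73440 = 1001/3060.
P(at least one) = 1 − 1001/3060 = 2059/3060.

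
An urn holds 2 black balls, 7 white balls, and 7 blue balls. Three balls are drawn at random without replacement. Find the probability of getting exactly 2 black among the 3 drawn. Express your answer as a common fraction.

1/40

One ordering (black drawn first) has probability 2/16 × 1/15 × 14/14 = 28/3360 = 1/120.
There are C(3,2) = 3 such orderings, each equally likely, so P = 3 × 1/120 = 1/40.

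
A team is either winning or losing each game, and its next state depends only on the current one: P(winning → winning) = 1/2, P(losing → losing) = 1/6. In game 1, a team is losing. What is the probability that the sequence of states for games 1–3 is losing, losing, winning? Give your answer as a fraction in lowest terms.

5/36

Game 1 is given. For each transition, use the conditional probability from the current state:
P(losing | losing) = 1/6; P(winning | losing) = 5/6.
P = 1/6 × 5/6 = 5/36.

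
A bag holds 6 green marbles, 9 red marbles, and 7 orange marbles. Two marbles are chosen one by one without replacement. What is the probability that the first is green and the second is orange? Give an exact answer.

Multiply the probability of each draw given the previous ones:
P = 6/22 × 7/21 = 42/462 = 1/11.

1/11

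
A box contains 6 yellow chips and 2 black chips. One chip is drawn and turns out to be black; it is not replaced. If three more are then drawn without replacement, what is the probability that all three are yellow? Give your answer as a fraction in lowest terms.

4/7

After the first draw, 6 of the remaining 7 chips are yellow.
P = 6/7 × 5/6 × 4/5 = 120/210 = 4/7.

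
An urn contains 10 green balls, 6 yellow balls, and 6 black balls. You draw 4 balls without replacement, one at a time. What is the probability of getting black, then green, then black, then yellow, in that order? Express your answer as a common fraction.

15/1463

Each draw changes the counts, so multiply the conditional probabilities along the sequence:
P = 6/22 × 10/21 × 5/20 × 6/19 = 1800/175560 = 15/1463.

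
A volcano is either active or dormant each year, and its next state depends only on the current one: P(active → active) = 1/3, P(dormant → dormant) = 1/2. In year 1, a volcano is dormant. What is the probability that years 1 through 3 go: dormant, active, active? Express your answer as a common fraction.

1/6

Year 1 is given. For each transition, use the conditional probability from the current state:
P(active | dormant) = 1/2; P(active | active) = 1/3.
P = 1/2 × 1/3 = 1/6.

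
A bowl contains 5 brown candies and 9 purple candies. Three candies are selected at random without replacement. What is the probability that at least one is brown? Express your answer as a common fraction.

P(no brown) = 9/14 × 8/13 × 7/12 = 504/2184 = 3/13.
P(at least one) = 1 − 3/13 = 10/13.

10/13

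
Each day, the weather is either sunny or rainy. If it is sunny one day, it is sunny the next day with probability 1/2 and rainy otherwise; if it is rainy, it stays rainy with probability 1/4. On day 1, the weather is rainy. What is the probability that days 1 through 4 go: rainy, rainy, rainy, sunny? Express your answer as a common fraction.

Day 1 is given. For each transition, use the conditional probability from the current state:
P(rainy | rainy) = 1/4; P(rainy | rainy) = 1/4; P(sunny | rainy) = 3/4.
P = 1/4 × 1/4 × 3/4 = 3/64.

3/64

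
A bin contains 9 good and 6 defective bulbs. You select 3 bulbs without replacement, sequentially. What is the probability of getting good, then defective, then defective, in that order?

Each draw changes the counts, so multiply the conditional probabilities along the sequence:
P = 9/15 × 6/14 × 5/13 = 270/2730 = 9/91.

9/91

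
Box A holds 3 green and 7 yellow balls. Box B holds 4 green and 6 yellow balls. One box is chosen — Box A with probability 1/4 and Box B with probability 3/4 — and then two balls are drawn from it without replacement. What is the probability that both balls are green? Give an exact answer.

7/60

From Box A: P(both green) = (3/10)(2/9) = 1/15.
From Box B: P(both green) = (4/10)(3/9) = 2/15.
Total probability = (1/4)(1/15) + (3/4)(2/15) = 7/60.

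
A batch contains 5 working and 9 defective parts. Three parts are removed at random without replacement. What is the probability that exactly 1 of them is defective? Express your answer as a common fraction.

One ordering (defective drawn first) has probability 9/14 × 5/13 × 4/12 = 180/2184 = 15/182.
There are C(3,1) = 3 such orderings, each equally likely, so P = 3 × 15/182 = 45/182.

45/182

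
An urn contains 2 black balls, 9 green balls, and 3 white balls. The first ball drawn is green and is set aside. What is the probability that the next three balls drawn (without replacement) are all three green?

28/143

After the first draw, 8 of the remaining 13 balls are green.
P = 8/13 × 7/12 × 6/11 = 336/1716 = 28/143.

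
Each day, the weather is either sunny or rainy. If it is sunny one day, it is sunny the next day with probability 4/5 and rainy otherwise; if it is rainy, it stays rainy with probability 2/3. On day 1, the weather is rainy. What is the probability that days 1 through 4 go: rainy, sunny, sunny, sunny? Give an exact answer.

16/75

Day 1 is given. For each transition, use the conditional probability from the current state:
P(sunny | rainy) = 1/3; P(sunny | sunny) = 4/5; P(sunny | sunny) = 4/5.
P = 1/3 × 4/5 × 4/5 = 16/75.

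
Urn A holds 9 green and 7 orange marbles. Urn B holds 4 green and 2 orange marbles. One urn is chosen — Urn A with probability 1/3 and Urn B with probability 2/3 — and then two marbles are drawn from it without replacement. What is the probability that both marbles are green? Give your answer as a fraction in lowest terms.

11/30

From Urn A: P(both green) = (9/16)(8/15) = 3/10.
From Urn B: P(both green) = (4/6)(3/5) = 2/5.
Total probability = (1/3)(3/10) + (2/3)(2/5) = 11/30.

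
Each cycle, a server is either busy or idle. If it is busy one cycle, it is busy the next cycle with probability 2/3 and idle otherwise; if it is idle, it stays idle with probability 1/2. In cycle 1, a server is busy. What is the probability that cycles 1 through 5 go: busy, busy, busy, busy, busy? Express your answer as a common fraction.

16/81

Cycle 1 is given. For each transition, use the conditional probability from the current state:
P(busy | busy) = 2/3; P(busy | busy) = 2/3; P(busy | busy) = 2/3; P(busy | busy) = 2/3.
P = 2/3 × 2/3 × 2/3 × 2/3 = 16/81.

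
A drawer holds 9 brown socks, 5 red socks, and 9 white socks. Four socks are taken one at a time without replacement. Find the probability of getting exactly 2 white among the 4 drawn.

One ordering (white drawn first) has probability 9/23 × 8/22 × 14/21 × 13/20 = 13104/212520 = 78/1265.
There are C(4,2) = 6 such orderings, each equally likely, so P = 6 × 78/1265 = 468/1265.

468/1265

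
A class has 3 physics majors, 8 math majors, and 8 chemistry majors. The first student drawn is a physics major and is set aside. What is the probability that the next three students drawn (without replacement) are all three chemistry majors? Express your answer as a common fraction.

With the first student removed, 8 chemistry majors remain out of 18.
P = 8/18 × 7/17 × 6/16 = 336/4896 = 7/102.

7/102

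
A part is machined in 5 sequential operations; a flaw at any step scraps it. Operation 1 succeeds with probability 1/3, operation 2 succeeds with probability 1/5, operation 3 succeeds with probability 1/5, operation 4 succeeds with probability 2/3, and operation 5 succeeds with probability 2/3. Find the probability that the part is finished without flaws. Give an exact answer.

The events are sequential, so multiply the conditional probabilities:
P = 1/3 × 1/5 × 1/5 × 2/3 × 2/3 = 4/675.

4/675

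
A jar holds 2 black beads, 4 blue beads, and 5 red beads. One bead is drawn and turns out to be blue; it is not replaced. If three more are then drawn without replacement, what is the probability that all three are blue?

With the first bead removed, 3 blue remain out of 10.
P = 3/10 × 2/9 × 1/8 = 6/720 = 1/120.

1/120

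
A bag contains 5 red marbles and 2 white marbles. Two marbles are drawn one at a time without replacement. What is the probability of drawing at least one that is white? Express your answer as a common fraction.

11/21

P(no white) = 5/7 × 4/6 = 20/42 = 10/21.
P(at least one) = 1 − 10/21 = 11/21.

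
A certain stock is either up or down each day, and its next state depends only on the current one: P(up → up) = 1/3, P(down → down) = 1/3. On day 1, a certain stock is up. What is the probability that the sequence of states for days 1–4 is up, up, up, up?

Day 1 is given. For each transition, use the conditional probability from the current state:
P(up | up) = 1/3; P(up | up) = 1/3; P(up | up) = 1/3.
P = 1/3 × 1/3 × 1/3 = 1/27.

1/27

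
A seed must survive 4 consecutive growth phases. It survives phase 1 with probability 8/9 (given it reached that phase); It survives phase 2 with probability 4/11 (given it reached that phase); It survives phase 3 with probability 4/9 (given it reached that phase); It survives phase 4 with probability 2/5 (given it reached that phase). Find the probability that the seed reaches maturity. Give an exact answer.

The events are sequential, so multiply the conditional probabilities:
P = 8/9 × 4/11 × 4/9 × 2/5 = 256/4455.

256/4455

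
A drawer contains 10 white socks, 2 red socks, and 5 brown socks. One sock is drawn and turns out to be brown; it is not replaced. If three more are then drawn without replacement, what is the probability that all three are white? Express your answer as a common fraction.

3/14

With the first sock removed, 10 white remain out of 16.
P = 10/16 × 9/15 × 8/14 = 720/3360 = 3/14.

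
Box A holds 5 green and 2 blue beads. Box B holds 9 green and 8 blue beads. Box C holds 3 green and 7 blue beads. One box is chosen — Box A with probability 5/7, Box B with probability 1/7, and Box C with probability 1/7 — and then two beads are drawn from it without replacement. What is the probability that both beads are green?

From Box A: P(both green) = (5/7)(4/6) = 10/21.
From Box B: P(both green) = (9/17)(8/16) = 9/34.
From Box C: P(both green) = (3/10)(2/9) = 1/15.
Total probability = (5/7)(10/21) + (1/7)(9/34) + (1/7)(1/15) = 9683/24990.

9683/24990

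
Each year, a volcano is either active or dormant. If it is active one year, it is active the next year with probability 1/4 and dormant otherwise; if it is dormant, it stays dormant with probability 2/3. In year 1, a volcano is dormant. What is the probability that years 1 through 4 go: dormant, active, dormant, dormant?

Year 1 is given. For each transition, use the conditional probability from the current state:
P(active | dormant) = 1/3; P(dormant | active) = 3/4; P(dormant | dormant) = 2/3.
P = 1/3 × 3/4 × 2/3 = 6/36 = 1/6.

1/6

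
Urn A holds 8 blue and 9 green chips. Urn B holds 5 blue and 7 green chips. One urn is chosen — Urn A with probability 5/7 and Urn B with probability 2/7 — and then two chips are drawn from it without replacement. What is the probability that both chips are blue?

From Urn A: P(both blue) = (8/17)(7/16) = 7/34.
From Urn B: P(both blue) = (5/12)(4/11) = 5/33.
Total probability = (5/7)(7/34) + (2/7)(5/33) = 1495/7854.

1495/7854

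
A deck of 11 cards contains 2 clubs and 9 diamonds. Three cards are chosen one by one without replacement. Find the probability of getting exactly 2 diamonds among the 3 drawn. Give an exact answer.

One ordering (diamonds drawn first) has probability 9/11 × 8/10 × 2/9 = 144/990 = 8/55.
There are C(3,2) = 3 such orderings, each equally likely, so P = 3 × 8/55 = 24/55.

24/55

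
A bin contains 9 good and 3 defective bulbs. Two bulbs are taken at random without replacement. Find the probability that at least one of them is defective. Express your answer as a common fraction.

P(no defective) = 9/12 × 8/11 = 72/132 = 6/11.
P(at least one) = 1 − 6/11 = 5/11.

5/11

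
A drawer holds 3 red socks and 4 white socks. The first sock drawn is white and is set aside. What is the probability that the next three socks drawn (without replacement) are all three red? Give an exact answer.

With the first sock removed, 3 red remain out of 6.
P = 3/6 × 2/5 × 1/4 = 6/120 = 1/20.

1/20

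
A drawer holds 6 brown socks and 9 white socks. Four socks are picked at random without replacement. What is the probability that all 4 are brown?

1/91

P(every draw is brown) = 6/15 × 5/14 × 4/13 × 3/12 = 360/32760 = 1/91.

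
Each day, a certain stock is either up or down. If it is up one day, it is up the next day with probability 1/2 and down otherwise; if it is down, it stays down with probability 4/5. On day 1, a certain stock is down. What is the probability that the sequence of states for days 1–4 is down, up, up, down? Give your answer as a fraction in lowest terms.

Day 1 is given. For each transition, use the conditional probability from the current state:
P(up | down) = 1/5; P(up | up) = 1/2; P(down | up) = 1/2.
P = 1/5 × 1/2 × 1/2 = 1/20.

1/20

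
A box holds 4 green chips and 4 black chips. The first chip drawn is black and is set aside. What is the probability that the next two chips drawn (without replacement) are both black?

1/7

After the first draw, 3 of the remaining 7 chips are black.
P = 3/7 × 2/6 = 6/42 = 1/7.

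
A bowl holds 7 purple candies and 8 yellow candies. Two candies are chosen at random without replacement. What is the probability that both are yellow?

4/15

P(all yellow) = 8/15 × 7/14 = 56/210 = 4/15.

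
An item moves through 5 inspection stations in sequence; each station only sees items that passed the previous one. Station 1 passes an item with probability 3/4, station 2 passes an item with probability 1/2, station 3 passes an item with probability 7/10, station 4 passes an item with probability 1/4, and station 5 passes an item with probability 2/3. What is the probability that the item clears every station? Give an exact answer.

Each stage is reached only if all earlier stages succeed, so
P = 3/4 × 1/2 × 7/10 × 1/4 × 2/3 = 42/960 = 7/160.

7/160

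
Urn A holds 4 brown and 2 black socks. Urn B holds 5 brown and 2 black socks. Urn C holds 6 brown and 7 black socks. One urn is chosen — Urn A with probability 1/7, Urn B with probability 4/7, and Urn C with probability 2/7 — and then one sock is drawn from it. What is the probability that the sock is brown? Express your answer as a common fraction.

From Urn A: P(brown) = 4/6.
From Urn B: P(brown) = 5/7.
From Urn C: P(brown) = 6/13.
Total probability = (1/7)(4/6) + (4/7)(5/7) + (2/7)(6/13) = 1214/1911.

1214/1911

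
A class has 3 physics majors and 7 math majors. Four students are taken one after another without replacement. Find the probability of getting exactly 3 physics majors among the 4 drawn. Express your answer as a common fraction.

1/30

One ordering (physics majors drawn first) has probability 3/10 × 2/9 × 1/8 × 7/7 = 42/5040 = 1/120.
There are C(4,3) = 4 such orderings, each equally likely, so P = 4 × 1/120 = 1/30.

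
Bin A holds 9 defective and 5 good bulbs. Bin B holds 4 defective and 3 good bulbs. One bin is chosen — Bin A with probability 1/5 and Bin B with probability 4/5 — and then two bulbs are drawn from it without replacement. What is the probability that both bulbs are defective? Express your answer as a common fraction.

4/13

From Bin A: P(both defective) = (9/14)(8/13) = 36/91.
From Bin B: P(both defective) = (4/7)(3/6) = 2/7.
Total probability = (1/5)(36/91) + (4/5)(2/7) = 4/13.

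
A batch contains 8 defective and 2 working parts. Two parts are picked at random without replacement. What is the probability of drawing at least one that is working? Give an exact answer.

P(no working) = 8/10 × 7/9 = 56/90 = 28/45.
P(at least one) = 1 − 28/45 = 17/45.

17/45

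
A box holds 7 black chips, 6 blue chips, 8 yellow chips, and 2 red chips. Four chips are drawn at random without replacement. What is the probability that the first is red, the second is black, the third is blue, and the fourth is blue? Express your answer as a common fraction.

1/506

Chain rule:
P = 2/23 × 7/22 × 6/21 × 5/20 = 420/212520 = 1/506.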